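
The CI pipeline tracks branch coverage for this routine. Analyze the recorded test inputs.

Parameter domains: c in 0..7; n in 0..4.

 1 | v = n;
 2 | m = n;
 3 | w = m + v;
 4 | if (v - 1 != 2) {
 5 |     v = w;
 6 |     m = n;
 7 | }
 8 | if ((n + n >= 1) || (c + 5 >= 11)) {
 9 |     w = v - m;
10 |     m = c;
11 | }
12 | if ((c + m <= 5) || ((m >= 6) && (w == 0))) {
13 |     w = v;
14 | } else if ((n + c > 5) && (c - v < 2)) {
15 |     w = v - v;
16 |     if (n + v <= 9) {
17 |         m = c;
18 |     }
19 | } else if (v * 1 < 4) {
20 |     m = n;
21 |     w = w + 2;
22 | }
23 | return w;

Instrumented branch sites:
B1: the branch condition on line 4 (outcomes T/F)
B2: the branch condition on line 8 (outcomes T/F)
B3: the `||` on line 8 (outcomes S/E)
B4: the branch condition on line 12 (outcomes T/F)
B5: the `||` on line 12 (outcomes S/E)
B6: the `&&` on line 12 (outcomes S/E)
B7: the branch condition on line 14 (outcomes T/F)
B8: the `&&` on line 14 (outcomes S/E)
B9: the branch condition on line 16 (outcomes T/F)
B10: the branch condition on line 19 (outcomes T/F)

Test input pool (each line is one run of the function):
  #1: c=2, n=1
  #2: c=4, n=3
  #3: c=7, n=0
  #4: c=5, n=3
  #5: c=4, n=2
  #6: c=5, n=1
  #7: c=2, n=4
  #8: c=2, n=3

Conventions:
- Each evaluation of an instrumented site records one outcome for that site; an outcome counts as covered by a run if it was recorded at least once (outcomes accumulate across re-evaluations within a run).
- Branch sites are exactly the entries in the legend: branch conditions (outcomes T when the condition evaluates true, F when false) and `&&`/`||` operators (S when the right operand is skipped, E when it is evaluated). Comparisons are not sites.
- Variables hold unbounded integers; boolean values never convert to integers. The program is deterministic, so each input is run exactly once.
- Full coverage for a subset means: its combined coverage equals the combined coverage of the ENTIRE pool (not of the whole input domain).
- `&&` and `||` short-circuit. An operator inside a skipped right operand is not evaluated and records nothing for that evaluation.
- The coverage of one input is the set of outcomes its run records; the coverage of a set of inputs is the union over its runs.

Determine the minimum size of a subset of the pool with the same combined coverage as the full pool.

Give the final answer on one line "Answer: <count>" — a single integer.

run #1 (c=2, n=1) runs B1->T, B3->S, B2->T, B5->S, B4->T; records B1=T, B2=T, B3=S, B4=T, B5=S
run #2 (c=4, n=3) runs B1->F, B3->S, B2->T, B5->E, B6->S, B4->F, B8->E, B7->T, B9->T; records B1=F, B2=T, B3=S, B4=F, B5=E, B6=S, B7=T, B8=E, B9=T
run #3 (c=7, n=0) runs B1->T, B3->E, B2->T, B5->E, B6->E, B4->T; records B1=T, B2=T, B3=E, B4=T, B5=E, B6=E
run #4 (c=5, n=3) runs B1->F, B3->S, B2->T, B5->E, B6->S, B4->F, B8->E, B7->F, B10->T; records B1=F, B2=T, B3=S, B4=F, B5=E, B6=S, B7=F, B8=E, B10=T
run #5 (c=4, n=2) runs B1->T, B3->S, B2->T, B5->E, B6->S, B4->F, B8->E, B7->T, B9->T; records B1=T, B2=T, B3=S, B4=F, B5=E, B6=S, B7=T, B8=E, B9=T
run #6 (c=5, n=1) runs B1->T, B3->S, B2->T, B5->E, B6->S, B4->F, B8->E, B7->F, B10->T; records B1=T, B2=T, B3=S, B4=F, B5=E, B6=S, B7=F, B8=E, B10=T
run #7 (c=2, n=4) runs B1->T, B3->S, B2->T, B5->S, B4->T; records B1=T, B2=T, B3=S, B4=T, B5=S
run #8 (c=2, n=3) runs B1->F, B3->S, B2->T, B5->S, B4->T; records B1=F, B2=T, B3=S, B4=T, B5=S
union over all inputs: B1=T, B1=F, B2=T, B3=S, B3=E, B4=T, B4=F, B5=S, B5=E, B6=S, B6=E, B7=T, B7=F, B8=E, B9=T, B10=T (16 outcomes)
every size-1 subset falls short of the 16 outcomes (best: 9/16)
every size-2 subset falls short of the 16 outcomes (best: 13/16)
every size-3 subset falls short of the 16 outcomes (best: 15/16)
the canonical winner is {1, 2, 3, 4}: size 4, full 16-outcome coverage, earliest index list among size-4 covers

Answer: 4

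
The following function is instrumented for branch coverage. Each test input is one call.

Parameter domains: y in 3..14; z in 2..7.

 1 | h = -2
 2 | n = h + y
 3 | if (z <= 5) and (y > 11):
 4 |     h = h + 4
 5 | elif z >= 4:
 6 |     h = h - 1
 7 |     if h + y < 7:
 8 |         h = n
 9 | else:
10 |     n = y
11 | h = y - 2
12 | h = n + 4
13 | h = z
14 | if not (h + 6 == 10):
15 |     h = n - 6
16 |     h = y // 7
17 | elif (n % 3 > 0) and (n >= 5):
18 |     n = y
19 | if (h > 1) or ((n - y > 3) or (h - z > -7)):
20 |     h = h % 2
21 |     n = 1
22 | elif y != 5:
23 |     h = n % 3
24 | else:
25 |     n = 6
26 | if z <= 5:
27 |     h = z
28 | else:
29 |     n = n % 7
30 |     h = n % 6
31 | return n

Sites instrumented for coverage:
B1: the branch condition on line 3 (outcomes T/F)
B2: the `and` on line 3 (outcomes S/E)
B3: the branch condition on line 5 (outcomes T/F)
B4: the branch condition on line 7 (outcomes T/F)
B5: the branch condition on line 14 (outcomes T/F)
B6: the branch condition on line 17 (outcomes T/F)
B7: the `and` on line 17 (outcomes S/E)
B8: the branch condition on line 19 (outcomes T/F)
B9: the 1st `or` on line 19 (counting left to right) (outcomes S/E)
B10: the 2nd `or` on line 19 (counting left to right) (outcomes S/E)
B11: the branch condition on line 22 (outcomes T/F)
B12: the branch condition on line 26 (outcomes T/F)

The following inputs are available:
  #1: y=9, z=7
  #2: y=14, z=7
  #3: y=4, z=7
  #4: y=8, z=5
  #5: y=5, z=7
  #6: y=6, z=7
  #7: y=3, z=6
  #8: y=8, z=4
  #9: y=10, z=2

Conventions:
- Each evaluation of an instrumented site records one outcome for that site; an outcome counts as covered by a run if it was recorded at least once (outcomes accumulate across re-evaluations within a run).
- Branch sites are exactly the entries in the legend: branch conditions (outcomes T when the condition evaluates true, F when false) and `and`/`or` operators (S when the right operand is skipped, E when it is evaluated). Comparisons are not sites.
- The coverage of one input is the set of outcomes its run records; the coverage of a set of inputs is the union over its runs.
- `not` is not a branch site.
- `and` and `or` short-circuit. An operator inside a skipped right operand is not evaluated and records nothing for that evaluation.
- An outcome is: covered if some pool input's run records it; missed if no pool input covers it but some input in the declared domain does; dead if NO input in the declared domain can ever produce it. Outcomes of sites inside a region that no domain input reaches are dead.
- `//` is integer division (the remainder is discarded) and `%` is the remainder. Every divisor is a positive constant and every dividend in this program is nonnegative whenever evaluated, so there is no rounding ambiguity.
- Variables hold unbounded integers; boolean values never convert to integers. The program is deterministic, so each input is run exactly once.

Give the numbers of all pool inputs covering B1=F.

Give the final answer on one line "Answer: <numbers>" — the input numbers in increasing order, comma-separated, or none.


input #1 (y=9, z=7): covers B1=F
input #2 (y=14, z=7): covers B1=F
input #3 (y=4, z=7): covers B1=F
input #4 (y=8, z=5): covers B1=F
input #5 (y=5, z=7): covers B1=F
input #6 (y=6, z=7): covers B1=F
input #7 (y=3, z=6): covers B1=F
input #8 (y=8, z=4): covers B1=F
input #9 (y=10, z=2): covers B1=F
Answer: 1, 2, 3, 4, 5, 6, 7, 8, 9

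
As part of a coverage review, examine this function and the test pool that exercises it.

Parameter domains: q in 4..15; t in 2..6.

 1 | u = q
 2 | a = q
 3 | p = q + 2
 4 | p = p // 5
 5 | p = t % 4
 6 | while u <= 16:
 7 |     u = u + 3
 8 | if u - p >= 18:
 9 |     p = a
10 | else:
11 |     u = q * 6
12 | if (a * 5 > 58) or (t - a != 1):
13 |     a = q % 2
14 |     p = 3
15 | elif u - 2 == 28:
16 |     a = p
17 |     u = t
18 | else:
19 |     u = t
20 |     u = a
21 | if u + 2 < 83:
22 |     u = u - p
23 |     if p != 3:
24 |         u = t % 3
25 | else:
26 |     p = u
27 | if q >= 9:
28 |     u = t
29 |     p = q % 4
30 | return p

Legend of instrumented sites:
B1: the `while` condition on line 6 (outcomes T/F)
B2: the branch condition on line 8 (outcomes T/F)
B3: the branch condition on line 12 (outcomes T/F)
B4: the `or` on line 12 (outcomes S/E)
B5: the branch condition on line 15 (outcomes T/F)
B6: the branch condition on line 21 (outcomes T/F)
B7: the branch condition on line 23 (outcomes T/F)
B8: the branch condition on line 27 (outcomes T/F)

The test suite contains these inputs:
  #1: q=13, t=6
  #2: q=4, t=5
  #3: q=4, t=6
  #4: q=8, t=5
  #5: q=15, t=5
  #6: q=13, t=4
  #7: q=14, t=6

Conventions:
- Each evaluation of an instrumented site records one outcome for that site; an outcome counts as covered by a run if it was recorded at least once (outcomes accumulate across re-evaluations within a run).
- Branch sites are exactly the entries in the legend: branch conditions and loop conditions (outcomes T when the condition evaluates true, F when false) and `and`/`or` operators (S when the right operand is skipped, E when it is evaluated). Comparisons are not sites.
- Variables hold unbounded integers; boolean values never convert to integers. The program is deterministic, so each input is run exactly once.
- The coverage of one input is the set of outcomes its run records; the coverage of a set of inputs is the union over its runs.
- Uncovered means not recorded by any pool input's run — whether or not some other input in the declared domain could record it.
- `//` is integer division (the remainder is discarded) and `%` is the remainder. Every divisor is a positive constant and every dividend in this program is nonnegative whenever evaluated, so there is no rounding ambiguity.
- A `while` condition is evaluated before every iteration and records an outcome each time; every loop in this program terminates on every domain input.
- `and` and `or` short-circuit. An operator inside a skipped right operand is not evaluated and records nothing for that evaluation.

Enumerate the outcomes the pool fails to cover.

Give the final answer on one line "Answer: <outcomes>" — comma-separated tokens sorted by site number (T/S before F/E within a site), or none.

test 1 (q=13, t=6) fires B1->T, B1->T, B1->F, B2->F, B4->S, B3->T, B6->T, B7->F, B8->T; hits B1=T, B1=F, B2=F, B3=T, B4=S, B6=T, B7=F, B8=T
test 2 (q=4, t=5) fires B1->T, B1->T, B1->T, B1->T, B1->T, B1->F, B2->T, B4->E, B3->F, B5->F, B6->T, B7->T, B8->F; hits B1=T, B1=F, B2=T, B3=F, B4=E, B5=F, B6=T, B7=T, B8=F
test 3 (q=4, t=6) fires B1->T, B1->T, B1->T, B1->T, B1->T, B1->F, B2->F, B4->E, B3->T, B6->T, B7->F, B8->F; hits B1=T, B1=F, B2=F, B3=T, B4=E, B6=T, B7=F, B8=F
test 4 (q=8, t=5) fires B1->T, B1->T, B1->T, B1->F, B2->F, B4->E, B3->T, B6->T, B7->F, B8->F; hits B1=T, B1=F, B2=F, B3=T, B4=E, B6=T, B7=F, B8=F
test 5 (q=15, t=5) fires B1->T, B1->F, B2->F, B4->S, B3->T, B6->F, B8->T; hits B1=T, B1=F, B2=F, B3=T, B4=S, B6=F, B8=T
test 6 (q=13, t=4) fires B1->T, B1->T, B1->F, B2->T, B4->S, B3->T, B6->T, B7->F, B8->T; hits B1=T, B1=F, B2=T, B3=T, B4=S, B6=T, B7=F, B8=T
test 7 (q=14, t=6) fires B1->T, B1->F, B2->F, B4->S, B3->T, B6->F, B8->T; hits B1=T, B1=F, B2=F, B3=T, B4=S, B6=F, B8=T
union over the pool: B1=T, B1=F, B2=T, B2=F, B3=T, B3=F, B4=S, B4=E, B5=F, B6=T, B6=F, B7=T, B7=F, B8=T, B8=F
uncovered (1 of 16): B5=T

Answer: B5=T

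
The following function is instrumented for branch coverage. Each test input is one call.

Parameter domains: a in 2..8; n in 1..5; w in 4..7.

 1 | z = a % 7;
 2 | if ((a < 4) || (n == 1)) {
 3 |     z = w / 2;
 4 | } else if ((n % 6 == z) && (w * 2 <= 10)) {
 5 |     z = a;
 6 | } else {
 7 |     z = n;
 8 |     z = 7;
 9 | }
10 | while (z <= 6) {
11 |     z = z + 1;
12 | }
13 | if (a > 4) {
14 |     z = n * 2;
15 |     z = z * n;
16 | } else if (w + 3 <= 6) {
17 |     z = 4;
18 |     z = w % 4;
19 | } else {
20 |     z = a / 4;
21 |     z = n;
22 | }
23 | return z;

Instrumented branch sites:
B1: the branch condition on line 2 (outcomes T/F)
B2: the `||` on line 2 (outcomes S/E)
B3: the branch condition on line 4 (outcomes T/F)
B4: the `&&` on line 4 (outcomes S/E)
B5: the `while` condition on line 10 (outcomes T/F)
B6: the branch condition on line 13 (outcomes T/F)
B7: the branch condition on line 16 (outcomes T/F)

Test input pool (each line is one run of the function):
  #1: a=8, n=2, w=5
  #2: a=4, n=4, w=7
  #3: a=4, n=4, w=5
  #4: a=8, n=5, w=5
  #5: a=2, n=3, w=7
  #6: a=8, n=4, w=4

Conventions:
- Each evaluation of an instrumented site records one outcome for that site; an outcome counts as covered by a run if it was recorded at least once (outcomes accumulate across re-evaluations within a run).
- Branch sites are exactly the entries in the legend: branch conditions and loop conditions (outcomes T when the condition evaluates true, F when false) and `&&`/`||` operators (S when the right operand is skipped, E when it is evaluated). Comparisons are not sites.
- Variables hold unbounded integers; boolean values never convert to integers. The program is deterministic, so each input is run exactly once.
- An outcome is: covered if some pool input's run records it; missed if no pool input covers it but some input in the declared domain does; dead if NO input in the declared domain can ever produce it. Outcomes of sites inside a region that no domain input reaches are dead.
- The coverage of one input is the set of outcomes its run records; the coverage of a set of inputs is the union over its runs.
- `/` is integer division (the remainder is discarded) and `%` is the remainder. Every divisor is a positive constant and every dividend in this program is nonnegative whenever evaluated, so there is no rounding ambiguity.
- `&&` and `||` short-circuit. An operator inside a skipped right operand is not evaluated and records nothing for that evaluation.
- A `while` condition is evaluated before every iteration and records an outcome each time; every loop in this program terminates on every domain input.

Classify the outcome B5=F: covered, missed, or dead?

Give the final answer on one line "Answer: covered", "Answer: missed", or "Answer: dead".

B5=F is recorded by pool input(s) 1, 2, 3, 4, 5, 6 -> covered

Answer: covered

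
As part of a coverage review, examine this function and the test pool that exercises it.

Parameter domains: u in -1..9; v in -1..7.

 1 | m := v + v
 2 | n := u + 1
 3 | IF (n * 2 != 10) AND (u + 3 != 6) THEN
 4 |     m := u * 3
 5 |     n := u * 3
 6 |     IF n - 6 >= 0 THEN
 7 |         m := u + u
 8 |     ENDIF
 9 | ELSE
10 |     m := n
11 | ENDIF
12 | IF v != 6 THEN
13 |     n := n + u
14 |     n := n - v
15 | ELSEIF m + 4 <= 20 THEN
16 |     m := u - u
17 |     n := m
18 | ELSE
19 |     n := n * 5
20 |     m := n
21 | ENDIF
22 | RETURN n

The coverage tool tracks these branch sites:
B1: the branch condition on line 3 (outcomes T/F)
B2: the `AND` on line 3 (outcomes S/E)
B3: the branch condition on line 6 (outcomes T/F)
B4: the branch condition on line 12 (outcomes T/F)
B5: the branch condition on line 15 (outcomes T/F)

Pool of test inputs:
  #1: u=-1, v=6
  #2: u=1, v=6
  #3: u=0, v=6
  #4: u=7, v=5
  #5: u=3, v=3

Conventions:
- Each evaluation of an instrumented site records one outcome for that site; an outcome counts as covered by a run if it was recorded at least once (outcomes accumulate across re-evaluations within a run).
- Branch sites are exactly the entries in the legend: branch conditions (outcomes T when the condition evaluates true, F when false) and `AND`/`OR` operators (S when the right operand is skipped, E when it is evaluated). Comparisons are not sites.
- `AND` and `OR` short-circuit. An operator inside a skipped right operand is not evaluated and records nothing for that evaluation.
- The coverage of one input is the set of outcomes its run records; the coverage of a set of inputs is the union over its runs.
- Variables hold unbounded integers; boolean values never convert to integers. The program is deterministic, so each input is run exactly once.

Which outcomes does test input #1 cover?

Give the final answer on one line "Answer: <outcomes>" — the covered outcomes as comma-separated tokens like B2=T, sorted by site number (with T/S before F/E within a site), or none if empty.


Tracing the run of input #1 (u=-1, v=6):
  B2->E, B1->T, B3->F, B4->F, B5->T
deduplicating events, the covered set is: B1=T, B2=E, B3=F, B4=F, B5=T
Answer: B1=T, B2=E, B3=F, B4=F, B5=T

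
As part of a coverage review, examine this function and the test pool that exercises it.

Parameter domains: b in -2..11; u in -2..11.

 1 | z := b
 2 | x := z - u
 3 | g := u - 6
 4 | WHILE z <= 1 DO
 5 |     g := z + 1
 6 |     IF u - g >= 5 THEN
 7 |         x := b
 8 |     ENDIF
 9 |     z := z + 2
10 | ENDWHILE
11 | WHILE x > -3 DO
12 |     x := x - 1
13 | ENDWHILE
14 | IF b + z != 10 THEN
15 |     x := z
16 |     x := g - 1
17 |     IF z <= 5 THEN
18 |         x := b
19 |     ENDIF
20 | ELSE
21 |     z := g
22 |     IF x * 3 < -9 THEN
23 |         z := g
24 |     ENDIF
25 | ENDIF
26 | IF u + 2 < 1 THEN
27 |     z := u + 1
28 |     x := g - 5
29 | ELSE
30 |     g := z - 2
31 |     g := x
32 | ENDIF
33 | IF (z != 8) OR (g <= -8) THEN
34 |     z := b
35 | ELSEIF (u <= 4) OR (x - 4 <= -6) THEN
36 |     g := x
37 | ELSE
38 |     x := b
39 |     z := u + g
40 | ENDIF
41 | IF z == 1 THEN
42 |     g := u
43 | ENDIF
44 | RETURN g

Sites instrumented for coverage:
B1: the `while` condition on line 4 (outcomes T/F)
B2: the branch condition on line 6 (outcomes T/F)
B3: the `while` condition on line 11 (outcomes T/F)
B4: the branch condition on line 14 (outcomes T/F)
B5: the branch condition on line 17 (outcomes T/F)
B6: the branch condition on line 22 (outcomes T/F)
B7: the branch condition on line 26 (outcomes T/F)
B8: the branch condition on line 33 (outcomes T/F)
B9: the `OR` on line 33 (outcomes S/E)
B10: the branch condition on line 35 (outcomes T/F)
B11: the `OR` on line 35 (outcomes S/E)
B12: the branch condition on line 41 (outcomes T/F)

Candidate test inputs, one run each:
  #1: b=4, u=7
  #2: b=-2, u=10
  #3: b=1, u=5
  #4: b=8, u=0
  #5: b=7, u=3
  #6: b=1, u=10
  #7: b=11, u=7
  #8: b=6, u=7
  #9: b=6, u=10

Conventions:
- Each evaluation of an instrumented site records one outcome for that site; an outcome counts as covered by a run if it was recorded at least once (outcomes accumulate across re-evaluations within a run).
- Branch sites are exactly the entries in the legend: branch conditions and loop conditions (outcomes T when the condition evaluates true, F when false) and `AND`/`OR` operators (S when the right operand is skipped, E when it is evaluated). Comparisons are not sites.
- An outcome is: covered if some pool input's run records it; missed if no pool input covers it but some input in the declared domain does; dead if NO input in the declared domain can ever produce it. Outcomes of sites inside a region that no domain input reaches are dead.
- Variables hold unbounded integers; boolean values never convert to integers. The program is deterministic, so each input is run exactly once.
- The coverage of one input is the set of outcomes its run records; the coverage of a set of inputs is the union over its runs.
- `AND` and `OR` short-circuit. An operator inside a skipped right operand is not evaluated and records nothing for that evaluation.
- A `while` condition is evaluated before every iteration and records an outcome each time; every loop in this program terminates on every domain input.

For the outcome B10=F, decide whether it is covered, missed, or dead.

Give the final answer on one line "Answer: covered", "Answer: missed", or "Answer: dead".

no pool input records B10=F
but domain input (b=8, u=6) does record it -> reachable, so missed

Answer: missed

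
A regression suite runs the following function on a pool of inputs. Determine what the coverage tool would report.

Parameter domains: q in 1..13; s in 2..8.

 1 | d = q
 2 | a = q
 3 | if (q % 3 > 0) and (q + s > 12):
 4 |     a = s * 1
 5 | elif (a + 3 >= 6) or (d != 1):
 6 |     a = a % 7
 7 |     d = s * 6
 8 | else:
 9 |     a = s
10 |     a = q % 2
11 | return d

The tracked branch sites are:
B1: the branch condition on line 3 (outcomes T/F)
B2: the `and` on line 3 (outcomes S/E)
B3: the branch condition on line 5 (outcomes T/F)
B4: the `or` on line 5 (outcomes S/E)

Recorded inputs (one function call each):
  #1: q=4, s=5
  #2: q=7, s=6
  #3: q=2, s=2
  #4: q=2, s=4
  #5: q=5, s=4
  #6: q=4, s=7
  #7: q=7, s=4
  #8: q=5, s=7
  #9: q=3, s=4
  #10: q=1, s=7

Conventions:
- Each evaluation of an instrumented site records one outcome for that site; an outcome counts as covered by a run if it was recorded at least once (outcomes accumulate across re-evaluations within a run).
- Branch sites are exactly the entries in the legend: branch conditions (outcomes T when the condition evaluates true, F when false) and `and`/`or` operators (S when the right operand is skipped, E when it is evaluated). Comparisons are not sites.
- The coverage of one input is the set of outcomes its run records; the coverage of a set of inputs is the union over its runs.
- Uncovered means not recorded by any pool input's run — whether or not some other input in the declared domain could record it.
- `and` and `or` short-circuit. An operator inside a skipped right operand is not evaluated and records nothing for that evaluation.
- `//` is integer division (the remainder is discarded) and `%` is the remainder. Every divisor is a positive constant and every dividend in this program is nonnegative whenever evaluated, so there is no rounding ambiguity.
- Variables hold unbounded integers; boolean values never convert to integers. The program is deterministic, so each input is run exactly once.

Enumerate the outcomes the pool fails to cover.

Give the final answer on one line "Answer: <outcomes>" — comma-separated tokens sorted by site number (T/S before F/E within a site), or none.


run #1 (q=4, s=5) runs B2->E, B1->F, B4->S, B3->T; records B1=F, B2=E, B3=T, B4=S
run #2 (q=7, s=6) runs B2->E, B1->T; records B1=T, B2=E
run #3 (q=2, s=2) runs B2->E, B1->F, B4->E, B3->T; records B1=F, B2=E, B3=T, B4=E
run #4 (q=2, s=4) runs B2->E, B1->F, B4->E, B3->T; records B1=F, B2=E, B3=T, B4=E
run #5 (q=5, s=4) runs B2->E, B1->F, B4->S, B3->T; records B1=F, B2=E, B3=T, B4=S
run #6 (q=4, s=7) runs B2->E, B1->F, B4->S, B3->T; records B1=F, B2=E, B3=T, B4=S
run #7 (q=7, s=4) runs B2->E, B1->F, B4->S, B3->T; records B1=F, B2=E, B3=T, B4=S
run #8 (q=5, s=7) runs B2->E, B1->F, B4->S, B3->T; records B1=F, B2=E, B3=T, B4=S
run #9 (q=3, s=4) runs B2->S, B1->F, B4->S, B3->T; records B1=F, B2=S, B3=T, B4=S
run #10 (q=1, s=7) runs B2->E, B1->F, B4->E, B3->F; records B1=F, B2=E, B3=F, B4=E
union over the pool: B1=T, B1=F, B2=S, B2=E, B3=T, B3=F, B4=S, B4=E
uncovered (0 of 8): none
Answer: none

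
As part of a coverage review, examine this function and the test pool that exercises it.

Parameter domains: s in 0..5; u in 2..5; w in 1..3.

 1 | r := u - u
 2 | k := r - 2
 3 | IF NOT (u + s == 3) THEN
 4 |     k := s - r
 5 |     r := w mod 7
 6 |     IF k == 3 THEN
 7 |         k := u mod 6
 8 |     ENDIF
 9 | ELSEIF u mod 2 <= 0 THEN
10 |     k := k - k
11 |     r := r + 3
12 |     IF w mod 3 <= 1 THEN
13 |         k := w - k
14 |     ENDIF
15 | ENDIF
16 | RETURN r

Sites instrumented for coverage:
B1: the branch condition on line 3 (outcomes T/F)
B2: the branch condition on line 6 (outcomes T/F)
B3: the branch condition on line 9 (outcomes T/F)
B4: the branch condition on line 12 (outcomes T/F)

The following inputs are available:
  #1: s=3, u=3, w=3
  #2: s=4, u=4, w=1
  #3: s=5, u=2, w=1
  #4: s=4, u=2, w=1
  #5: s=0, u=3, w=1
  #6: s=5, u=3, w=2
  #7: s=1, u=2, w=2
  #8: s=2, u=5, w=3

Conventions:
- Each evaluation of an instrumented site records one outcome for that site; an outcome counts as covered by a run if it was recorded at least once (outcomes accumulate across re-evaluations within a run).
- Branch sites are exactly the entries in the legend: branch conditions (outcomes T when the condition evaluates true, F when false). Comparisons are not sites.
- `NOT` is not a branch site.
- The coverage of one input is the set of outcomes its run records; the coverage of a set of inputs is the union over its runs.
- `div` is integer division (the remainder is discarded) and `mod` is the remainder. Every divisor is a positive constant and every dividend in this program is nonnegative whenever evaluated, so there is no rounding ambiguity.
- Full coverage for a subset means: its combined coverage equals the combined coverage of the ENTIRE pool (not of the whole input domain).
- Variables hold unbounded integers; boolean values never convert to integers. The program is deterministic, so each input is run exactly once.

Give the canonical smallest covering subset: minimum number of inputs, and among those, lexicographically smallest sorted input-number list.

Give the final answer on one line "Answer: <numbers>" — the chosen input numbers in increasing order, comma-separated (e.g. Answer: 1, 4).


input #1 (s=3, u=3, w=3): events B1->T, B2->T; covers B1=T, B2=T
input #2 (s=4, u=4, w=1): events B1->T, B2->F; covers B1=T, B2=F
input #3 (s=5, u=2, w=1): events B1->T, B2->F; covers B1=T, B2=F
input #4 (s=4, u=2, w=1): events B1->T, B2->F; covers B1=T, B2=F
input #5 (s=0, u=3, w=1): events B1->F, B3->F; covers B1=F, B3=F
input #6 (s=5, u=3, w=2): events B1->T, B2->F; covers B1=T, B2=F
input #7 (s=1, u=2, w=2): events B1->F, B3->T, B4->F; covers B1=F, B3=T, B4=F
input #8 (s=2, u=5, w=3): events B1->T, B2->F; covers B1=T, B2=F
union over all inputs: B1=T, B1=F, B2=T, B2=F, B3=T, B3=F, B4=F (7 outcomes)
every size-1 subset falls short of the 7 outcomes (best: 3/7)
every size-2 subset falls short of the 7 outcomes (best: 5/7)
every size-3 subset falls short of the 7 outcomes (best: 6/7)
the canonical winner is {1, 2, 5, 7}: size 4, full 7-outcome coverage, earliest index list among size-4 covers
Answer: 1, 2, 5, 7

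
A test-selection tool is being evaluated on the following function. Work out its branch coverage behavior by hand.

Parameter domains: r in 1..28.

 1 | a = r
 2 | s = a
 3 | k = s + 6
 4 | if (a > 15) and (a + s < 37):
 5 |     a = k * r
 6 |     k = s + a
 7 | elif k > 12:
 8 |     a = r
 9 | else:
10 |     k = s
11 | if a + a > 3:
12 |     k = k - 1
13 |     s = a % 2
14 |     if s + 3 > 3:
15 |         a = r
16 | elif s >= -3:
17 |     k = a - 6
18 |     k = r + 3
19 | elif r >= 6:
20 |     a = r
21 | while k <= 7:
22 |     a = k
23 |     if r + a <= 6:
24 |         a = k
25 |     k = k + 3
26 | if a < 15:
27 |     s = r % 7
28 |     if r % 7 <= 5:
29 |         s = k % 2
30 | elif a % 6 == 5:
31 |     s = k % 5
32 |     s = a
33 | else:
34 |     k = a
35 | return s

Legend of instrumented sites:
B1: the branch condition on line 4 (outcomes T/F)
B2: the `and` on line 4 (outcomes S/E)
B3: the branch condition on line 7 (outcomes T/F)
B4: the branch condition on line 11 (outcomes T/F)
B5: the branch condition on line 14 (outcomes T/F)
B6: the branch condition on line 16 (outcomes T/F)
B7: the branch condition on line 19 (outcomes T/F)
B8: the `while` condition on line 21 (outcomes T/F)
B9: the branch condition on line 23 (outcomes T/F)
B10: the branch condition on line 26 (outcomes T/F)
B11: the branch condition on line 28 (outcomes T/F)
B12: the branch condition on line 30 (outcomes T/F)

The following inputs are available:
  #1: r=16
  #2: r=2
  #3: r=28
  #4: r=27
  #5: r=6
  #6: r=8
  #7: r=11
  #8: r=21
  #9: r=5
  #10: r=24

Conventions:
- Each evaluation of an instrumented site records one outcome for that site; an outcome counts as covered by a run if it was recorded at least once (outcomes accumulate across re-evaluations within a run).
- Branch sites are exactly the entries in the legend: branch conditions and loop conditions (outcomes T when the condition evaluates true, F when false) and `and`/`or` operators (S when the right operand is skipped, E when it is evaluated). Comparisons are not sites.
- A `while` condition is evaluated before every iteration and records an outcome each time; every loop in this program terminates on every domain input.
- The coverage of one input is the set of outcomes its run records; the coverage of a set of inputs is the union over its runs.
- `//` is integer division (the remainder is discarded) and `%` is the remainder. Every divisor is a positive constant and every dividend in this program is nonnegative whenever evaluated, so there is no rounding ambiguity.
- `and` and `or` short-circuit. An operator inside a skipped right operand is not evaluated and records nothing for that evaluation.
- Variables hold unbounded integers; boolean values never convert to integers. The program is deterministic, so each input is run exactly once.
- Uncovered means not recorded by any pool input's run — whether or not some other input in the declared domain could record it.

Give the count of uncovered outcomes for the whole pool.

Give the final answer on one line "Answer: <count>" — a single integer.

input #1, r=16: events B2->E, B1->T, B4->T, B5->F, B8->F, B10->F, B12->F; outcomes B1=T, B2=E, B4=T, B5=F, B8=F, B10=F, B12=F
input #2, r=2: events B2->S, B1->F, B3->F, B4->T, B5->F, B8->T, B9->T, B8->T, B9->T, B8->T, B9->F, B8->F, B10->T, B11->T; outcomes B1=F, B2=S, B3=F, B4=T, B5=F, B8=T, B8=F, B9=T, B9=F, B10=T, B11=T
input #3, r=28: events B2->E, B1->F, B3->T, B4->T, B5->F, B8->F, B10->F, B12->F; outcomes B1=F, B2=E, B3=T, B4=T, B5=F, B8=F, B10=F, B12=F
input #4, r=27: events B2->E, B1->F, B3->T, B4->T, B5->T, B8->F, B10->F, B12->F; outcomes B1=F, B2=E, B3=T, B4=T, B5=T, B8=F, B10=F, B12=F
input #5, r=6: events B2->S, B1->F, B3->F, B4->T, B5->F, B8->T, B9->F, B8->F, B10->T, B11->F; outcomes B1=F, B2=S, B3=F, B4=T, B5=F, B8=T, B8=F, B9=F, B10=T, B11=F
input #6, r=8: events B2->S, B1->F, B3->T, B4->T, B5->F, B8->F, B10->T, B11->T; outcomes B1=F, B2=S, B3=T, B4=T, B5=F, B8=F, B10=T, B11=T
input #7, r=11: events B2->S, B1->F, B3->T, B4->T, B5->T, B8->F, B10->T, B11->T; outcomes B1=F, B2=S, B3=T, B4=T, B5=T, B8=F, B10=T, B11=T
input #8, r=21: events B2->E, B1->F, B3->T, B4->T, B5->T, B8->F, B10->F, B12->F; outcomes B1=F, B2=E, B3=T, B4=T, B5=T, B8=F, B10=F, B12=F
input #9, r=5: events B2->S, B1->F, B3->F, B4->T, B5->T, B8->T, B9->F, B8->T, B9->F, B8->F, B10->T, B11->T; outcomes B1=F, B2=S, B3=F, B4=T, B5=T, B8=T, B8=F, B9=F, B10=T, B11=T
input #10, r=24: events B2->E, B1->F, B3->T, B4->T, B5->F, B8->F, B10->F, B12->F; outcomes B1=F, B2=E, B3=T, B4=T, B5=F, B8=F, B10=F, B12=F
union over the pool: B1=T, B1=F, B2=S, B2=E, B3=T, B3=F, B4=T, B5=T, B5=F, B8=T, B8=F, B9=T, B9=F, B10=T, B10=F, B11=T, B11=F, B12=F
uncovered (6 of 24): B4=F, B6=T, B6=F, B7=T, B7=F, B12=T

Answer: 6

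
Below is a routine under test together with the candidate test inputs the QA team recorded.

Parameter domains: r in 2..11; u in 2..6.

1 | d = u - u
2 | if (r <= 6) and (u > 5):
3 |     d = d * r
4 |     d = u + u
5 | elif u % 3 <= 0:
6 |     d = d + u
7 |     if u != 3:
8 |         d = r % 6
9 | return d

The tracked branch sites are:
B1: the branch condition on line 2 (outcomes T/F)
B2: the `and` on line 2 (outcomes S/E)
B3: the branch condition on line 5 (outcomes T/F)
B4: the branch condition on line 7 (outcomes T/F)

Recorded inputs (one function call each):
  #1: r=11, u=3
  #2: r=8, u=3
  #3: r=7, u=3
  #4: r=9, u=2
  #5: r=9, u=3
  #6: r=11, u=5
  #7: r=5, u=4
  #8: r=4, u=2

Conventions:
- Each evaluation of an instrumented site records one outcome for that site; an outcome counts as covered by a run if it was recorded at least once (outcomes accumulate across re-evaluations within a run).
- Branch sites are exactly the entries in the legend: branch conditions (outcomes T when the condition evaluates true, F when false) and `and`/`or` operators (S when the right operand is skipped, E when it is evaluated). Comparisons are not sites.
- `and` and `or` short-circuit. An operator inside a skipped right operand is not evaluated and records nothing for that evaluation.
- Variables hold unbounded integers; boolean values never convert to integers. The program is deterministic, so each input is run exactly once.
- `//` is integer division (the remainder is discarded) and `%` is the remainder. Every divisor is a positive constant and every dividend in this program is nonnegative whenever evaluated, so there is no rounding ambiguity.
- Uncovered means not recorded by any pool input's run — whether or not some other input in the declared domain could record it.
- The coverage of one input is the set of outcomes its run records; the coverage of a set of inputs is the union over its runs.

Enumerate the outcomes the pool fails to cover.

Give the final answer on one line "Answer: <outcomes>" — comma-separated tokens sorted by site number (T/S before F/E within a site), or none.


run #1 (r=11, u=3) records B1=F, B2=S, B3=T, B4=F
run #2 (r=8, u=3) records B1=F, B2=S, B3=T, B4=F
run #3 (r=7, u=3) records B1=F, B2=S, B3=T, B4=F
run #4 (r=9, u=2) records B1=F, B2=S, B3=F
run #5 (r=9, u=3) records B1=F, B2=S, B3=T, B4=F
run #6 (r=11, u=5) records B1=F, B2=S, B3=F
run #7 (r=5, u=4) records B1=F, B2=E, B3=F
run #8 (r=4, u=2) records B1=F, B2=E, B3=F
union over the pool: B1=F, B2=S, B2=E, B3=T, B3=F, B4=F
uncovered (2 of 8): B1=T, B4=T
Answer: B1=T, B4=T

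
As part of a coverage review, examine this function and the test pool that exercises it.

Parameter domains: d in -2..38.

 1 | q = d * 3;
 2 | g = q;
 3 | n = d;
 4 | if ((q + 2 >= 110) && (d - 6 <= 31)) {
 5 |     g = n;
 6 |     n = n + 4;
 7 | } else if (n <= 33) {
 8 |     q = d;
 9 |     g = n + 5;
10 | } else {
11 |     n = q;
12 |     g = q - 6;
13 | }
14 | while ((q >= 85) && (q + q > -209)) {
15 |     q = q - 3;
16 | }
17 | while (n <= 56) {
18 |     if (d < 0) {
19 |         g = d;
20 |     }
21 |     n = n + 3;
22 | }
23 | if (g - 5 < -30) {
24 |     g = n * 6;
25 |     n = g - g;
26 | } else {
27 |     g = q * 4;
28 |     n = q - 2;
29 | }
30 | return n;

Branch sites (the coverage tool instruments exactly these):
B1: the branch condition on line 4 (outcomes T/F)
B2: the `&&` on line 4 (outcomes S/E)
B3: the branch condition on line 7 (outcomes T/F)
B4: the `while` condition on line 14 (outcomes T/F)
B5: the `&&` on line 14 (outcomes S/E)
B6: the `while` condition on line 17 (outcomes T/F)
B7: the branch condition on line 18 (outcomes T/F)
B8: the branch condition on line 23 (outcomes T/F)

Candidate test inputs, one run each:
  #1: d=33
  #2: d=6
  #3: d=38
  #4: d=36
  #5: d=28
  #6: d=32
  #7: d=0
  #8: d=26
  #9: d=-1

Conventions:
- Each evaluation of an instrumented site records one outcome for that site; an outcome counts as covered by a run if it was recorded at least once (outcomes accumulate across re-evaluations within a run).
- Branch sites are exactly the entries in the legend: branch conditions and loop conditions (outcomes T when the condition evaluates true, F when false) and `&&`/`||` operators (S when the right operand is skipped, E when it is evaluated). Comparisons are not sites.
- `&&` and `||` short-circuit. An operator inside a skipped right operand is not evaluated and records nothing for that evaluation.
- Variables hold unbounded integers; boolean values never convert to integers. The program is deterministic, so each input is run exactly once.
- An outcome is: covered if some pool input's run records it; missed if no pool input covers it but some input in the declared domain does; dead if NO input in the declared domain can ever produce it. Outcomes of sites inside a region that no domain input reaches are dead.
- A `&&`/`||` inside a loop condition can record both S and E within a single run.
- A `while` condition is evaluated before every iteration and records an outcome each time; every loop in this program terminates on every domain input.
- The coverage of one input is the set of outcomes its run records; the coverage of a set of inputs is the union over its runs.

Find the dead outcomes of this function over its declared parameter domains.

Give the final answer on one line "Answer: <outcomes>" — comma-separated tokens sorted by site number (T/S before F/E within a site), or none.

running all 41 domain inputs and tallying outcomes:
  B8=T: zero occurrences over every domain input -> dead
  reachable outcomes have witnesses, e.g. B1=T (e.g. d=36), B1=F (e.g. d=-2), B2=S (e.g. d=-2), B2=E (e.g. d=36)

Answer: B8=T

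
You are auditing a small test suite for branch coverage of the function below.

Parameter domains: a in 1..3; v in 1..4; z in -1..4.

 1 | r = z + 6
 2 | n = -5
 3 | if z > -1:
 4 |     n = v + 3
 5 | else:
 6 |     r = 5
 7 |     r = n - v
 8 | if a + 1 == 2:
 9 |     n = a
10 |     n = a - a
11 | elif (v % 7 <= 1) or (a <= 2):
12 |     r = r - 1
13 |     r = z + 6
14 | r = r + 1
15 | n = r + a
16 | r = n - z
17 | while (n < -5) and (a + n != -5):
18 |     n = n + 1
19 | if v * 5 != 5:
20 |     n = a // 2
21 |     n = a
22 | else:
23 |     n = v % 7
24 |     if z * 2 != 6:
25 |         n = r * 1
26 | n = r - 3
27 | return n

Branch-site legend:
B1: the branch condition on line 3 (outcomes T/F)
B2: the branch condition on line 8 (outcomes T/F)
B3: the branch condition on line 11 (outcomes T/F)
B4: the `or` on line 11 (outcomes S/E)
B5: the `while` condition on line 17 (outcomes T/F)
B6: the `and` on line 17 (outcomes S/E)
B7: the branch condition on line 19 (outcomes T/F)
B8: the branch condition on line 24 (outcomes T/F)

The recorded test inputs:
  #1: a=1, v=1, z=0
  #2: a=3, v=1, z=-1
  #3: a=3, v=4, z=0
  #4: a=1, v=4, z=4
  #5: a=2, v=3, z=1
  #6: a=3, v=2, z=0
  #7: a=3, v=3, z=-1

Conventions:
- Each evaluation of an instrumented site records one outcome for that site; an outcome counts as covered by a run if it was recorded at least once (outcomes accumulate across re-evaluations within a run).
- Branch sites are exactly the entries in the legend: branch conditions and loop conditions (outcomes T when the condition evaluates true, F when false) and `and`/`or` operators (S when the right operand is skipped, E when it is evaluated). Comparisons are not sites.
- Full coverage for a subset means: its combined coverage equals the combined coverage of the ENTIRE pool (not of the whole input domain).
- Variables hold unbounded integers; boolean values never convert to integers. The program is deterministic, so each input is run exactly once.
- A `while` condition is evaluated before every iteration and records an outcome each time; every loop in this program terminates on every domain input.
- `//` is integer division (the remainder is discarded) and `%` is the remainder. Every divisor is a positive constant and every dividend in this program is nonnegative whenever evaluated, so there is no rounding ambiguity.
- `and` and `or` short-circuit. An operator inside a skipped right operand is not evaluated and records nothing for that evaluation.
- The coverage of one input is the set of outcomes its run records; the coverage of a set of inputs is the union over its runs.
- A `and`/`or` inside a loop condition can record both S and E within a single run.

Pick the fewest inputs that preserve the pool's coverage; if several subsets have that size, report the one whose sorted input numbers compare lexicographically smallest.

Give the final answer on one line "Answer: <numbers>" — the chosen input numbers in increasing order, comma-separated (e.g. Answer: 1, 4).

test 1 (a=1, v=1, z=0) hits B1=T, B2=T, B5=F, B6=S, B7=F, B8=T
test 2 (a=3, v=1, z=-1) hits B1=F, B2=F, B3=T, B4=S, B5=F, B6=S, B7=F, B8=T
test 3 (a=3, v=4, z=0) hits B1=T, B2=F, B3=F, B4=E, B5=F, B6=S, B7=T
test 4 (a=1, v=4, z=4) hits B1=T, B2=T, B5=F, B6=S, B7=T
test 5 (a=2, v=3, z=1) hits B1=T, B2=F, B3=T, B4=E, B5=F, B6=S, B7=T
test 6 (a=3, v=2, z=0) hits B1=T, B2=F, B3=F, B4=E, B5=F, B6=S, B7=T
test 7 (a=3, v=3, z=-1) hits B1=F, B2=F, B3=F, B4=E, B5=F, B6=S, B7=T
the full pool covers 13 outcomes: B1=T, B1=F, B2=T, B2=F, B3=T, B3=F, B4=S, B4=E, B5=F, B6=S, B7=T, B7=F, B8=T
no size-1 subset reaches all 13 outcomes (best union: 8/13)
no size-2 subset reaches all 13 outcomes (best union: 12/13)
size 3: inputs {1, 2, 3} cover all 13 outcomes, and no lexicographically smaller subset of this size does

Answer: 1, 2, 3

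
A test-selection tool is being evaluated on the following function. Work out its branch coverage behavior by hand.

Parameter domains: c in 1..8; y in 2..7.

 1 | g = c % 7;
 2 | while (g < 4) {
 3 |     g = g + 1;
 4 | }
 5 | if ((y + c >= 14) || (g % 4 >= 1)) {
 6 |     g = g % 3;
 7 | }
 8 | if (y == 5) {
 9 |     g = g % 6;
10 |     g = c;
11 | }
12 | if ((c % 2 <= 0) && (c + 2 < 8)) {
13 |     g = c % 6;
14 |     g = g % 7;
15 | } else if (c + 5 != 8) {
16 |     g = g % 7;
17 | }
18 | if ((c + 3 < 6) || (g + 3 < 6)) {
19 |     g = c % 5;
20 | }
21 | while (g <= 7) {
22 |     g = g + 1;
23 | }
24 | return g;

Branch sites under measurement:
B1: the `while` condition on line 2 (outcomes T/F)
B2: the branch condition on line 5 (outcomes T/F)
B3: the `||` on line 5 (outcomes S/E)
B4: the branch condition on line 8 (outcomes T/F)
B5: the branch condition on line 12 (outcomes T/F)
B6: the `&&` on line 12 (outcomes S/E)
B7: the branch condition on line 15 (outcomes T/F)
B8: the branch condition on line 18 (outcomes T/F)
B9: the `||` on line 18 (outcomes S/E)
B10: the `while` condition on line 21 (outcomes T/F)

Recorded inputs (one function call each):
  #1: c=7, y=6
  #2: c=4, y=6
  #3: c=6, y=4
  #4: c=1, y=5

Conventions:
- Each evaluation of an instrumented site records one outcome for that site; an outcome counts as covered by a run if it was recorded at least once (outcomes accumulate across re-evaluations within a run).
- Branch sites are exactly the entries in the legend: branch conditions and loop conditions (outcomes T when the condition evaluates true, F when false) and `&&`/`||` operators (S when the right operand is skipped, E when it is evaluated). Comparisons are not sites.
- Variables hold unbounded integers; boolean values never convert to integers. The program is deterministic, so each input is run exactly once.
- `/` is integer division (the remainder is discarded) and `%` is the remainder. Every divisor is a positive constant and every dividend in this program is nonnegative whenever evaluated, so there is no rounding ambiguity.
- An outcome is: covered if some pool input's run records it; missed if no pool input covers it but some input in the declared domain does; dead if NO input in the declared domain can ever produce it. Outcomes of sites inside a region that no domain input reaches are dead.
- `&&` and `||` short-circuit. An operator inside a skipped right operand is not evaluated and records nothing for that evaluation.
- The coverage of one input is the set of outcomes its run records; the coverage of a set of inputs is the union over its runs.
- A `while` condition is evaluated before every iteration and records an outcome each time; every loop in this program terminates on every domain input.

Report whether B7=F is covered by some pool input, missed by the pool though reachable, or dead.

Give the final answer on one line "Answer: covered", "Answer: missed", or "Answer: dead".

no pool input records B7=F
but domain input (c=3, y=2) does record it -> reachable, so missed

Answer: missed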